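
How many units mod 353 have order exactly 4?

2

φ(353) = 353 − 1 = 352 = 2^5 · 11.
Since (Z/353Z)^× is cyclic of order 352, the number of elements of order d is φ(d) when d | 352 and 0 otherwise.
4 = 2^2 divides 352, and φ(4) = 2.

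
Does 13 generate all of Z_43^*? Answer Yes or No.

φ(43) = 43 − 1 = 42 = 2 · 3 · 7.
13 is a primitive root mod 43 iff 13^(φ(43)/q) ≢ 1 for every prime q | φ(43), i.e. q ∈ {2, 3, 7}.
13^21 ≡ 1 (mod 43)  [q = 2: ≡ 1 ✗]
13^14 ≡ 6 (mod 43)  [q = 3: ≢ 1 ✓]
13^6 ≡ 16 (mod 43)  [q = 7: ≢ 1 ✓]
Since 13^21 ≡ 1, the order of 13 divides 21 < 42, so 13 is not a primitive root.

No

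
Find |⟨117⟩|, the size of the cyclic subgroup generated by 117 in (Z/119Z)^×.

24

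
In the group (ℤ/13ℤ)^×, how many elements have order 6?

2

φ(13) = 13 − 1 = 12 = 2^2 · 3.
(Z/13Z)^× is cyclic (|G| = 12); a cyclic group of order m has exactly φ(d) elements of each order d | m, and none otherwise.
6 = 2 · 3 divides 12, and φ(6) = 2.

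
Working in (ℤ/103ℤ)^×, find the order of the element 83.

51

ord(83) | φ(103) = 103 − 1 = 102 = 2 · 3 · 17.
Divisors of 102: 1, 2, 3, 6, 17, 34, 51, 102.
Compute 83^d (mod 103) for the divisors d until we hit 1:
83^1 ≡ 83 (mod 103)
83^2 ≡ 91 (mod 103)
83^3 ≡ 34 (mod 103)
83^6 ≡ 23 (mod 103)
83^17 ≡ 56 (mod 103)
83^34 ≡ 46 (mod 103)
83^51 ≡ 1 (mod 103) ✓
Hence ord(83) = 51.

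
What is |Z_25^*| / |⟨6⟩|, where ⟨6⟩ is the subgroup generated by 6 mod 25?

4

Since 6 ∈ (Z/25Z)^×, its order divides φ(25) = φ(5^2) = 5·(5−1) = 20 = 2^2 · 5.
Divisors of 20: 1, 2, 4, 5, 10, 20.
Check 6^d mod 25 for each divisor in increasing order:
6^1 ≡ 6 (mod 25)
6^2 ≡ 11 (mod 25)
6^4 ≡ 21 (mod 25)
6^5 ≡ 1 (mod 25) ✓
The order of 6 is 5, so the subgroup it generates has 5 elements.
[(Z/25Z)^× : ⟨6⟩] = 20/5 = 4.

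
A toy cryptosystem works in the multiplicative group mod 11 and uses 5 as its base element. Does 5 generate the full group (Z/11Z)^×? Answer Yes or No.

φ(11) = 11 − 1 = 10 = 2 · 5.
5 is a primitive root mod 11 iff 5^(φ(11)/q) ≢ 1 for every prime q | φ(11), i.e. q ∈ {2, 5}.
5^5 ≡ 1 (mod 11)  [q = 2: ≡ 1 ✗]
5^2 ≡ 3 (mod 11)  [q = 5: ≢ 1 ✓]
5^5 ≡ 1 shows ord(5) | 5, strictly less than φ(11); not a primitive root.

No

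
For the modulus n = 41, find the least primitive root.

6

φ(41) = 41 − 1 = 40 = 2^3 · 5.
Test candidates g = 2, 3, … against the prime factors q ∈ {2, 5} of φ(41): g is a generator iff g^(40/q) ≢ 1 for every such q.
g = 2: 2^20 ≡ 1 — hits 1, so not a primitive root.
g = 3: 3^20 ≡ 40; 3^8 ≡ 1 — hits 1, so not a primitive root.
g = 4: 4^20 ≡ 1 — hits 1, so not a primitive root.
g = 5: 5^20 ≡ 1 — hits 1, so not a primitive root.
g = 6: 6^20 ≡ 40; 6^8 ≡ 10 — none is 1, so 6 is a primitive root.
Hence the least primitive root of 41 is 6.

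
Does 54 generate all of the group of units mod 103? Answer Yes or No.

Yes

φ(103) = 103 − 1 = 102 = 2 · 3 · 17.
An element g generates (Z/103Z)^× iff g^(102/q) ≢ 1 (mod 103) for each prime q ∈ {2, 3, 17}.
54^51 ≡ 102 (mod 103)  [q = 2: ≢ 1 ✓]
54^34 ≡ 46 (mod 103)  [q = 3: ≢ 1 ✓]
54^6 ≡ 14 (mod 103)  [q = 17: ≢ 1 ✓]
All checks pass, so 54 has order 102 and is a primitive root modulo 103.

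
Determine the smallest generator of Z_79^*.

3

φ(79) = 79 − 1 = 78 = 2 · 3 · 13.
g is a primitive root iff g^(78/q) ≢ 1 (mod 79) for each prime q ∈ {2, 3, 13}.
g = 2: 2^39 ≡ 1 — hits 1, so not a primitive root.
g = 3: 3^39 ≡ 78; 3^26 ≡ 23; 3^6 ≡ 18 — none is 1, so 3 is a primitive root.
So 3 is the smallest generator of (Z/79Z)^×.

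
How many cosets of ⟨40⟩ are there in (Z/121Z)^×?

11

The order of 40 must divide φ(121) = φ(11^2) = 11·(11−1) = 110 = 2 · 5 · 11.
Divisors of 110: 1, 2, 5, 10, 11, 22, 55, 110.
Check 40^d mod 121 for each divisor in increasing order:
40^1 ≡ 40 (mod 121)
40^2 ≡ 27 (mod 121)
40^5 ≡ 120 (mod 121)
40^10 ≡ 1 (mod 121) ✓
Thus |⟨40⟩| = ord(40) = 10.
The index is φ(121) / ord(40) = 110 / 10 = 11.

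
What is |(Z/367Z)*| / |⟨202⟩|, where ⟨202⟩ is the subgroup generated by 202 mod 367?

ord(202) | φ(367) = 367 − 1 = 366 = 2 · 3 · 61.
Divisors of 366: 1, 2, 3, 6, 61, 122, 183, 366.
Compute 202^d (mod 367) for the divisors d until we hit 1:
202^1 ≡ 202 (mod 367)
202^2 ≡ 67 (mod 367)
202^3 ≡ 322 (mod 367)
202^6 ≡ 190 (mod 367)
202^61 ≡ 83 (mod 367)
202^122 ≡ 283 (mod 367)
202^183 ≡ 1 (mod 367) ✓
So ord_367(202) = 183, hence |⟨202⟩| = 183.
Index = |(Z/367Z)^×| / |⟨202⟩| = 366 / 183 = 2.

2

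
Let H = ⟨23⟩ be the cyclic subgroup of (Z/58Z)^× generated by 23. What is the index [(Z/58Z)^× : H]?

4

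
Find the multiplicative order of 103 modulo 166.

82

The order of 103 must divide φ(166) = φ(2)·φ(83) = 1·82 = 82 = 2 · 41.
Divisors of 82: 1, 2, 41, 82.
Evaluate successive powers at the divisors of 82:
103^1 ≡ 103
103^2 ≡ 151
103^41 ≡ 165
103^82 ≡ 1
Hence ord(103) = 82.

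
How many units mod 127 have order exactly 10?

0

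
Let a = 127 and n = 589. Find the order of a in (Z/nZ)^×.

90

Since 127 ∈ (Z/589Z)^×, its order divides φ(589) = φ(19·31) = (19−1)·(31−1) = 18·30 = 540 = 2^2 · 3^3 · 5.
Divisors of 540: 1, 2, 3, 4, 5, 6, 9, 10, 12, 15, 18, 20, 27, 30, 36, 45, 54, 60, 90, 108, 135, 180, 270, 540.
Compute 127^d (mod 589) for the divisors d until we hit 1:
127^1 ≡ 127 (mod 589)
127^2 ≡ 226 (mod 589)
127^3 ≡ 430 (mod 589)
127^4 ≡ 422 (mod 589)
127^5 ≡ 584 (mod 589)
127^6 ≡ 543 (mod 589)
127^9 ≡ 246 (mod 589)
127^10 ≡ 25 (mod 589)
127^12 ≡ 349 (mod 589)
127^15 ≡ 464 (mod 589)
127^18 ≡ 438 (mod 589)
127^20 ≡ 36 (mod 589)
127^27 ≡ 550 (mod 589)
127^30 ≡ 311 (mod 589)
127^36 ≡ 419 (mod 589)
127^45 ≡ 588 (mod 589)
127^54 ≡ 343 (mod 589)
127^60 ≡ 125 (mod 589)
127^90 ≡ 1 (mod 589) ✓
Hence ord(127) = 90.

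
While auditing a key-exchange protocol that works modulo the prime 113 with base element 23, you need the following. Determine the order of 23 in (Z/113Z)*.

112

By Lagrange's theorem, ord_113(23) divides φ(113) = 113 − 1 = 112 = 2^4 · 7.
Divisors of 112: 1, 2, 4, 7, 8, 14, 16, 28, 56, 112.
Test each divisor d:
23^1 ≡ 23 (mod 113)
23^2 ≡ 77 (mod 113)
23^4 ≡ 53 (mod 113)
23^7 ≡ 73 (mod 113)
23^8 ≡ 97 (mod 113)
23^14 ≡ 18 (mod 113)
23^16 ≡ 30 (mod 113)
23^28 ≡ 98 (mod 113)
23^56 ≡ 112 (mod 113)
23^112 ≡ 1 (mod 113) ✓
So ord_113(23) = 112.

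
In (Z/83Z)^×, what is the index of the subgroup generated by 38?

By Lagrange's theorem, ord_83(38) divides φ(83) = 83 − 1 = 82 = 2 · 41.
Divisors of 82: 1, 2, 41, 82.
Check 38^d mod 83 for each divisor in increasing order:
38^1 ≡ 38 (mod 83)
38^2 ≡ 33 (mod 83)
38^41 ≡ 1 (mod 83) ✓
Thus |⟨38⟩| = ord(38) = 41.
Index = |(Z/83Z)^×| / |⟨38⟩| = 82 / 41 = 2.

2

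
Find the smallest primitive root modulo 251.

φ(251) = 251 − 1 = 250 = 2 · 5^3.
g is a primitive root iff g^(250/q) ≢ 1 (mod 251) for each prime q ∈ {2, 5}.
g = 2: 2^125 ≡ 250; 2^50 ≡ 1 — hits 1, so not a primitive root.
g = 3: 3^125 ≡ 1 — hits 1, so not a primitive root.
g = 4: 4^125 ≡ 1 — hits 1, so not a primitive root.
g = 5: 5^125 ≡ 1 — hits 1, so not a primitive root.
g = 6: 6^125 ≡ 250; 6^50 ≡ 219 — none is 1, so 6 is a primitive root.
The smallest primitive root modulo 251 is 6.

6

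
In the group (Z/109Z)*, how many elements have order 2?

1

φ(109) = 109 − 1 = 108 = 2^2 · 3^3.
Since (Z/109Z)^× is cyclic of order 108, the number of elements of order d is φ(d) when d | 108 and 0 otherwise.
2 | 108, and φ(2) = 2 − 1 = 1.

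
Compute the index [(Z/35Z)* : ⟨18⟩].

2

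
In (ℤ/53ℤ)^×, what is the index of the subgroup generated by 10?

4

Since 10 ∈ (Z/53Z)^×, its order divides φ(53) = 53 − 1 = 52 = 2^2 · 13.
Divisors of 52: 1, 2, 4, 13, 26, 52.
Test each divisor d:
10^1 ≡ 10 (mod 53)
10^2 ≡ 47 (mod 53)
10^4 ≡ 36 (mod 53)
10^13 ≡ 1 (mod 53) ✓
So ord_53(10) = 13, hence |⟨10⟩| = 13.
[(Z/53Z)^× : ⟨10⟩] = 52/13 = 4.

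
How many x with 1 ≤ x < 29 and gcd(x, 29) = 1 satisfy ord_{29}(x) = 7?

φ(29) = 29 − 1 = 28 = 2^2 · 7.
Since (Z/29Z)^× is cyclic of order 28, the number of elements of order d is φ(d) when d | 28 and 0 otherwise.
7 | 28, and φ(7) = 7 − 1 = 6.

6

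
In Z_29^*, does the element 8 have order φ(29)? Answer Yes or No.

Yes

φ(29) = 29 − 1 = 28 = 2^2 · 7.
Test 8^(28/q) mod 29 for each prime factor q of 28:
8^14 ≡ 28 (mod 29)  [q = 2: ≢ 1 ✓]
8^4 ≡ 7 (mod 29)  [q = 7: ≢ 1 ✓]
Every test exponent gives a nontrivial residue, hence 8 generates the full group.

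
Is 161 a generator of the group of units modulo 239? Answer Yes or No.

No

φ(239) = 239 − 1 = 238 = 2 · 7 · 17.
It suffices to check that the order of 161 is not a proper divisor of 238: compute 161^(238/q) for q ∈ {2, 7, 17}.
161^119 ≡ 1 (mod 239)  [q = 2: ≡ 1 ✗]
161^34 ≡ 24 (mod 239)  [q = 7: ≢ 1 ✓]
161^14 ≡ 216 (mod 239)  [q = 17: ≢ 1 ✓]
Since 161^119 ≡ 1, the order of 161 divides 119 < 238, so 161 is not a primitive root.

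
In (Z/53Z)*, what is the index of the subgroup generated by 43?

Since 43 ∈ (Z/53Z)^×, its order divides φ(53) = 53 − 1 = 52 = 2^2 · 13.
Divisors of 52: 1, 2, 4, 13, 26, 52.
Evaluate successive powers at the divisors of 52:
43^1 ≡ 43 (mod 53)
43^2 ≡ 47 (mod 53)
43^4 ≡ 36 (mod 53)
43^13 ≡ 52 (mod 53)
43^26 ≡ 1 (mod 53) ✓
So ord_53(43) = 26, hence |⟨43⟩| = 26.
Index = |(Z/53Z)^×| / |⟨43⟩| = 52 / 26 = 2.

2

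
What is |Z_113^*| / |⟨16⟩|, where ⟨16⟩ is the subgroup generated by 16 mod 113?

Since 16 ∈ (Z/113Z)^×, its order divides φ(113) = 113 − 1 = 112 = 2^4 · 7.
Divisors of 112: 1, 2, 4, 7, 8, 14, 16, 28, 56, 112.
Check 16^d mod 113 for each divisor in increasing order:
16^1 ≡ 16 (mod 113)
16^2 ≡ 30 (mod 113)
16^4 ≡ 109 (mod 113)
16^7 ≡ 1 (mod 113) ✓
Thus |⟨16⟩| = ord(16) = 7.
[(Z/113Z)^× : ⟨16⟩] = 112/7 = 16.

16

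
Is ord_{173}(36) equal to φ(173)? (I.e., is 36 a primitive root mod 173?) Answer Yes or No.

No

φ(173) = 173 − 1 = 172 = 2^2 · 43.
An element g generates (Z/173Z)^× iff g^(172/q) ≢ 1 (mod 173) for each prime q ∈ {2, 43}.
36^86 ≡ 1 (mod 173)  [q = 2: ≡ 1 ✗]
36^4 ≡ 132 (mod 173)  [q = 43: ≢ 1 ✓]
The check at q = 2 fails, so 36 generates a proper subgroup.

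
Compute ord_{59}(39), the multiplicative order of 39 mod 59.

58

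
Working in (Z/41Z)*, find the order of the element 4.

10

Since 4 ∈ (Z/41Z)^×, its order divides φ(41) = 41 − 1 = 40 = 2^3 · 5.
Divisors of 40: 1, 2, 4, 5, 8, 10, 20, 40.
Check 4^d mod 41 for each divisor in increasing order:
4^1 ≡ 4
4^2 ≡ 16
4^4 ≡ 10
4^5 ≡ 40
4^8 ≡ 18
4^10 ≡ 1
So ord_41(4) = 10.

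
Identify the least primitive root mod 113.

3

φ(113) = 113 − 1 = 112 = 2^4 · 7.
Test candidates g = 2, 3, … against the prime factors q ∈ {2, 7} of φ(113): g is a generator iff g^(112/q) ≢ 1 for every such q.
g = 2: 2^56 ≡ 1 — hits 1, so not a primitive root.
g = 3: 3^56 ≡ 112; 3^16 ≡ 49 — none is 1, so 3 is a primitive root.
The smallest primitive root modulo 113 is 3.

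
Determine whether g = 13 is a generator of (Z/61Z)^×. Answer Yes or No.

φ(61) = 61 − 1 = 60 = 2^2 · 3 · 5.
13 is a primitive root mod 61 iff 13^(φ(61)/q) ≢ 1 for every prime q | φ(61), i.e. q ∈ {2, 3, 5}.
13^30 ≡ 1 (mod 61)  [q = 2: ≡ 1 ✗]
13^20 ≡ 47 (mod 61)  [q = 3: ≢ 1 ✓]
13^12 ≡ 1 (mod 61)  [q = 5: ≡ 1 ✗]
The check at q = 2 fails, so 13 generates a proper subgroup.

No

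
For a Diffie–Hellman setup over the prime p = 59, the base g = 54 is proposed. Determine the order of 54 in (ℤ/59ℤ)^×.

The order of 54 must divide φ(59) = 59 − 1 = 58 = 2 · 29.
Divisors of 58: 1, 2, 29, 58.
Compute 54^d (mod 59) for the divisors d until we hit 1:
54^1 ≡ 54 (mod 59)
54^2 ≡ 25 (mod 59)
54^29 ≡ 58 (mod 59)
54^58 ≡ 1 (mod 59) ✓
The smallest such exponent is 58, so the order of 54 is 58.

58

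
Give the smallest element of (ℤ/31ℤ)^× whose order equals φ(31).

3

φ(31) = 31 − 1 = 30 = 2 · 3 · 5.
g is a primitive root iff g^(30/q) ≢ 1 (mod 31) for each prime q ∈ {2, 3, 5}.
g = 2: 2^15 ≡ 1 — hits 1, so not a primitive root.
g = 3: 3^15 ≡ 30; 3^10 ≡ 25; 3^6 ≡ 16 — none is 1, so 3 is a primitive root.
The smallest primitive root modulo 31 is 3.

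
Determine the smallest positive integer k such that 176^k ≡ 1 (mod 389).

The order of 176 must divide φ(389) = 389 − 1 = 388 = 2^2 · 97.
Divisors of 388: 1, 2, 4, 97, 194, 388.
Evaluate successive powers at the divisors of 388:
176^1 ≡ 176
176^2 ≡ 245
176^4 ≡ 119
176^97 ≡ 1
Hence ord(176) = 97.

97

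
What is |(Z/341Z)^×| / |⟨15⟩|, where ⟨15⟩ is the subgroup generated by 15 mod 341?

30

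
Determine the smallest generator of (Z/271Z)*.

6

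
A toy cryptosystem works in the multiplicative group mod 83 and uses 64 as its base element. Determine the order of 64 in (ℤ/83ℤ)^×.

41

The order of 64 must divide φ(83) = 83 − 1 = 82 = 2 · 41.
Divisors of 82: 1, 2, 41, 82.
Check 64^d mod 83 for each divisor in increasing order:
64^1 ≡ 64 (mod 83)
64^2 ≡ 29 (mod 83)
64^41 ≡ 1 (mod 83) ✓
So ord_83(64) = 41.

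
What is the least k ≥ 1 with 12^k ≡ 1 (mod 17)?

By Lagrange's theorem, ord_17(12) divides φ(17) = 17 − 1 = 16 = 2^4.
Divisors of 16: 1, 2, 4, 8, 16.
Check 12^d mod 17 for each divisor in increasing order:
12^1 ≡ 12 (mod 17)
12^2 ≡ 8 (mod 17)
12^4 ≡ 13 (mod 17)
12^8 ≡ 16 (mod 17)
12^16 ≡ 1 (mod 17) ✓
Therefore the multiplicative order of 12 modulo 17 is 16.

16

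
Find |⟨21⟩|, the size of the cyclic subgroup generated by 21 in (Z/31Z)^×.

30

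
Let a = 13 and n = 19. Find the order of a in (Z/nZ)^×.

18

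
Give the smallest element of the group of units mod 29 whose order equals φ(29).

2

φ(29) = 29 − 1 = 28 = 2^2 · 7.
g is a primitive root iff g^(28/q) ≢ 1 (mod 29) for each prime q ∈ {2, 7}.
g = 2: 2^14 ≡ 28; 2^4 ≡ 16 — none is 1, so 2 is a primitive root.
The smallest primitive root modulo 29 is 2.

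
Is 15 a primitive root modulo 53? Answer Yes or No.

φ(53) = 53 − 1 = 52 = 2^2 · 13.
It suffices to check that the order of 15 is not a proper divisor of 52: compute 15^(52/q) for q ∈ {2, 13}.
15^26 ≡ 1 (mod 53)  [q = 2: ≡ 1 ✗]
15^4 ≡ 10 (mod 53)  [q = 13: ≢ 1 ✓]
Since 15^26 ≡ 1, the order of 15 divides 26 < 52, so 15 is not a primitive root.

No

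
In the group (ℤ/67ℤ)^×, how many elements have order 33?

φ(67) = 67 − 1 = 66 = 2 · 3 · 11.
Since (Z/67Z)^× is cyclic of order 66, the number of elements of order d is φ(d) when d | 66 and 0 otherwise.
33 = 3 · 11 divides 66, and φ(33) = 20.

20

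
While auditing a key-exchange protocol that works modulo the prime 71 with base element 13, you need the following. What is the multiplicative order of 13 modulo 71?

70

ord(13) | φ(71) = 71 − 1 = 70 = 2 · 5 · 7.
Divisors of 70: 1, 2, 5, 7, 10, 14, 35, 70.
Compute 13^d (mod 71) for the divisors d until we hit 1:
13^1 ≡ 13 (mod 71)
13^2 ≡ 27 (mod 71)
13^5 ≡ 34 (mod 71)
13^7 ≡ 66 (mod 71)
13^10 ≡ 20 (mod 71)
13^14 ≡ 25 (mod 71)
13^35 ≡ 70 (mod 71)
13^70 ≡ 1 (mod 71) ✓
The smallest such exponent is 70, so the order of 13 is 70.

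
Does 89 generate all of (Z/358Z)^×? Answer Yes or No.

No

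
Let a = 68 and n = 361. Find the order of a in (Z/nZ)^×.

Since 68 ∈ (Z/361Z)^×, its order divides φ(361) = φ(19^2) = 19·(19−1) = 342 = 2 · 3^2 · 19.
Divisors of 342: 1, 2, 3, 6, 9, 18, 19, 38, 57, 114, 171, 342.
Evaluate successive powers at the divisors of 342:
68^1 ≡ 68
68^2 ≡ 292
68^3 ≡ 1
The smallest such exponent is 3, so the order of 68 is 3.

3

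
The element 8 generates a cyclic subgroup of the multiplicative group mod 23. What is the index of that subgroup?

2

Since 8 ∈ (Z/23Z)^×, its order divides φ(23) = 23 − 1 = 22 = 2 · 11.
Divisors of 22: 1, 2, 11, 22.
Compute 8^d (mod 23) for the divisors d until we hit 1:
8^1 ≡ 8
8^2 ≡ 18
8^11 ≡ 1
Thus |⟨8⟩| = ord(8) = 11.
Index = |(Z/23Z)^×| / |⟨8⟩| = 22 / 11 = 2.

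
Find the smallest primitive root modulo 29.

2

φ(29) = 29 − 1 = 28 = 2^2 · 7.
Test candidates g = 2, 3, … against the prime factors q ∈ {2, 7} of φ(29): g is a generator iff g^(28/q) ≢ 1 for every such q.
g = 2: 2^14 ≡ 28; 2^4 ≡ 16 — none is 1, so 2 is a primitive root.
The smallest primitive root modulo 29 is 2.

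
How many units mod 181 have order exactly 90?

φ(181) = 181 − 1 = 180 = 2^2 · 3^2 · 5.
(Z/181Z)^× is cyclic (|G| = 180); a cyclic group of order m has exactly φ(d) elements of each order d | m, and none otherwise.
90 = 2 · 3^2 · 5 divides 180, and φ(90) = 24.

24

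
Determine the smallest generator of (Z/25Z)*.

φ(25) = φ(5^2) = 5·(5−1) = 20 = 2^2 · 5.
Test candidates g = 2, 3, … against the prime factors q ∈ {2, 5} of φ(25): g is a generator iff g^(20/q) ≢ 1 for every such q.
g = 2: 2^10 ≡ 24; 2^4 ≡ 16 — none is 1, so 2 is a primitive root.
So 2 is the smallest generator of (Z/25Z)^×.

2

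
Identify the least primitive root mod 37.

φ(37) = 37 − 1 = 36 = 2^2 · 3^2.
g is a primitive root iff g^(36/q) ≢ 1 (mod 37) for each prime q ∈ {2, 3}.
g = 2: 2^18 ≡ 36; 2^12 ≡ 26 — none is 1, so 2 is a primitive root.
So 2 is the smallest generator of (Z/37Z)^×.

2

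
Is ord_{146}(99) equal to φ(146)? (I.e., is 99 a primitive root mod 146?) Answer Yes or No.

Yes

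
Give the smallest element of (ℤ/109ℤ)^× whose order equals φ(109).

6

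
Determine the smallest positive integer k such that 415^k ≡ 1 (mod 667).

14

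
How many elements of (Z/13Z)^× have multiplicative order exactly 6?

φ(13) = 13 − 1 = 12 = 2^2 · 3.
Since (Z/13Z)^× is cyclic of order 12, the number of elements of order d is φ(d) when d | 12 and 0 otherwise.
6 = 2 · 3 divides 12, and φ(6) = 2.

2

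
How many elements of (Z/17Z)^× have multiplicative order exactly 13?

0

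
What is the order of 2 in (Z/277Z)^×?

92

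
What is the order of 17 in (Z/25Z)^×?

By Lagrange's theorem, ord_25(17) divides φ(25) = φ(5^2) = 5·(5−1) = 20 = 2^2 · 5.
Divisors of 20: 1, 2, 4, 5, 10, 20.
Evaluate successive powers at the divisors of 20:
17^1 ≡ 17 (mod 25)
17^2 ≡ 14 (mod 25)
17^4 ≡ 21 (mod 25)
17^5 ≡ 7 (mod 25)
17^10 ≡ 24 (mod 25)
17^20 ≡ 1 (mod 25) ✓
Therefore the multiplicative order of 17 modulo 25 is 20.

20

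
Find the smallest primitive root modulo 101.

φ(101) = 101 − 1 = 100 = 2^2 · 5^2.
Test candidates g = 2, 3, … against the prime factors q ∈ {2, 5} of φ(101): g is a generator iff g^(100/q) ≢ 1 for every such q.
g = 2: 2^50 ≡ 100; 2^20 ≡ 95 — none is 1, so 2 is a primitive root.
So 2 is the smallest generator of (Z/101Z)^×.

2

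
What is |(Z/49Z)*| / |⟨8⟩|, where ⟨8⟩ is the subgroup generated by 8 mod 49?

6

The order of 8 must divide φ(49) = φ(7^2) = 7·(7−1) = 42 = 2 · 3 · 7.
Divisors of 42: 1, 2, 3, 6, 7, 14, 21, 42.
Evaluate successive powers at the divisors of 42:
8^1 ≡ 8
8^2 ≡ 15
8^3 ≡ 22
8^6 ≡ 43
8^7 ≡ 1
So ord_49(8) = 7, hence |⟨8⟩| = 7.
Index = |(Z/49Z)^×| / |⟨8⟩| = 42 / 7 = 6.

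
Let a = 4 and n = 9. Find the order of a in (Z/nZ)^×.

Since 4 ∈ (Z/9Z)^×, its order divides φ(9) = φ(3^2) = 3·(3−1) = 6 = 2 · 3.
Divisors of 6: 1, 2, 3, 6.
Check 4^d mod 9 for each divisor in increasing order:
4^1 ≡ 4
4^2 ≡ 7
4^3 ≡ 1
The smallest such exponent is 3, so the order of 4 is 3.

3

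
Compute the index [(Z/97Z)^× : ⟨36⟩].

The order of 36 must divide φ(97) = 97 − 1 = 96 = 2^5 · 3.
Divisors of 96: 1, 2, 3, 4, 6, 8, 12, 16, 24, 32, 48, 96.
Evaluate successive powers at the divisors of 96:
36^1 ≡ 36 (mod 97)
36^2 ≡ 35 (mod 97)
36^3 ≡ 96 (mod 97)
36^4 ≡ 61 (mod 97)
36^6 ≡ 1 (mod 97) ✓
So ord_97(36) = 6, hence |⟨36⟩| = 6.
Index = |(Z/97Z)^×| / |⟨36⟩| = 96 / 6 = 16.

16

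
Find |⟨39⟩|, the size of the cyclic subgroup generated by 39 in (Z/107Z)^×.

53

The order of 39 must divide φ(107) = 107 − 1 = 106 = 2 · 53.
Divisors of 106: 1, 2, 53, 106.
Evaluate successive powers at the divisors of 106:
39^1 ≡ 39
39^2 ≡ 23
39^53 ≡ 1
Therefore the multiplicative order of 39 modulo 107 is 53.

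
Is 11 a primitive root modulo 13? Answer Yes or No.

Yes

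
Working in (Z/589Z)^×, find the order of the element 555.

45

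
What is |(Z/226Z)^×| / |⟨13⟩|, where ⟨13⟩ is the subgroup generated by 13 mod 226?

2

By Lagrange's theorem, ord_226(13) divides φ(226) = φ(2)·φ(113) = 1·112 = 112 = 2^4 · 7.
Divisors of 112: 1, 2, 4, 7, 8, 14, 16, 28, 56, 112.
Compute 13^d (mod 226) for the divisors d until we hit 1:
13^1 ≡ 13
13^2 ≡ 169
13^4 ≡ 85
13^7 ≡ 69
13^8 ≡ 219
13^14 ≡ 15
13^16 ≡ 49
13^28 ≡ 225
13^56 ≡ 1
The order of 13 is 56, so the subgroup it generates has 56 elements.
[(Z/226Z)^× : ⟨13⟩] = 112/56 = 2.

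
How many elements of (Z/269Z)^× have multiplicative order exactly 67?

φ(269) = 269 − 1 = 268 = 2^2 · 67.
Since (Z/269Z)^× is cyclic of order 268, the number of elements of order d is φ(d) when d | 268 and 0 otherwise.
67 | 268, and φ(67) = 67 − 1 = 66.

66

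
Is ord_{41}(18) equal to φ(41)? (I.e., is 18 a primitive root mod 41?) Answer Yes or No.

No

φ(41) = 41 − 1 = 40 = 2^3 · 5.
It suffices to check that the order of 18 is not a proper divisor of 40: compute 18^(40/q) for q ∈ {2, 5}.
18^20 ≡ 1 (mod 41)  [q = 2: ≡ 1 ✗]
18^8 ≡ 10 (mod 41)  [q = 5: ≢ 1 ✓]
Since 18^20 ≡ 1, the order of 18 divides 20 < 40, so 18 is not a primitive root.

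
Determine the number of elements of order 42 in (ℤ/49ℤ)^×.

φ(49) = φ(7^2) = 7·(7−1) = 42 = 2 · 3 · 7.
Since (Z/49Z)^× is cyclic of order 42, the number of elements of order d is φ(d) when d | 42 and 0 otherwise.
42 = 2 · 3 · 7 divides 42, and φ(42) = 12.

12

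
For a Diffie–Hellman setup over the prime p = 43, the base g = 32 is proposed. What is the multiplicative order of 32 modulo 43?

The order of 32 must divide φ(43) = 43 − 1 = 42 = 2 · 3 · 7.
Divisors of 42: 1, 2, 3, 6, 7, 14, 21, 42.
Compute 32^d (mod 43) for the divisors d until we hit 1:
32^1 ≡ 32 (mod 43)
32^2 ≡ 35 (mod 43)
32^3 ≡ 2 (mod 43)
32^6 ≡ 4 (mod 43)
32^7 ≡ 42 (mod 43)
32^14 ≡ 1 (mod 43) ✓
So ord_43(32) = 14.

14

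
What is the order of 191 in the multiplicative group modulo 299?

Since 191 ∈ (Z/299Z)^×, its order divides φ(299) = φ(13·23) = (13−1)·(23−1) = 12·22 = 264 = 2^3 · 3 · 11.
Divisors of 264: 1, 2, 3, 4, 6, 8, 11, 12, 22, 24, 33, 44, 66, 88, 132, 264.
Compute 191^d (mod 299) for the divisors d until we hit 1:
191^1 ≡ 191 (mod 299)
191^2 ≡ 3 (mod 299)
191^3 ≡ 274 (mod 299)
191^4 ≡ 9 (mod 299)
191^6 ≡ 27 (mod 299)
191^8 ≡ 81 (mod 299)
191^11 ≡ 68 (mod 299)
191^12 ≡ 131 (mod 299)
191^22 ≡ 139 (mod 299)
191^24 ≡ 118 (mod 299)
191^33 ≡ 183 (mod 299)
191^44 ≡ 185 (mod 299)
191^66 ≡ 1 (mod 299) ✓
Therefore the multiplicative order of 191 modulo 299 is 66.

66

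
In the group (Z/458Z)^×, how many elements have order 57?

36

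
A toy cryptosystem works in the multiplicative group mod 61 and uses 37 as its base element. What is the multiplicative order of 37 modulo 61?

By Lagrange's theorem, ord_61(37) divides φ(61) = 61 − 1 = 60 = 2^2 · 3 · 5.
Divisors of 60: 1, 2, 3, 4, 5, 6, 10, 12, 15, 20, 30, 60.
Evaluate successive powers at the divisors of 60:
37^1 ≡ 37
37^2 ≡ 27
37^3 ≡ 23
37^4 ≡ 58
37^5 ≡ 11
37^6 ≡ 41
37^10 ≡ 60
37^12 ≡ 34
37^15 ≡ 50
37^20 ≡ 1
Therefore the multiplicative order of 37 modulo 61 is 20.

20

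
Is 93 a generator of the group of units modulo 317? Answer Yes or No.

Yes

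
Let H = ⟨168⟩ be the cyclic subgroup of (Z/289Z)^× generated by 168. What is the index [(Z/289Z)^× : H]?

2

The order of 168 must divide φ(289) = φ(17^2) = 17·(17−1) = 272 = 2^4 · 17.
Divisors of 272: 1, 2, 4, 8, 16, 17, 34, 68, 136, 272.
Evaluate successive powers at the divisors of 272:
168^1 ≡ 168
168^2 ≡ 191
168^4 ≡ 67
168^8 ≡ 154
168^16 ≡ 18
168^17 ≡ 134
168^34 ≡ 38
168^68 ≡ 288
168^136 ≡ 1
The order of 168 is 136, so the subgroup it generates has 136 elements.
The index is φ(289) / ord(168) = 272 / 136 = 2.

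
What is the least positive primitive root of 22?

7

φ(22) = φ(2)·φ(11) = 1·10 = 10 = 2 · 5.
g is a primitive root iff g^(10/q) ≢ 1 (mod 22) for each prime q ∈ {2, 5}.
g = 2: gcd(2, 22) = 2 > 1, not a unit — skip.
g = 3: 3^5 ≡ 1 — hits 1, so not a primitive root.
g = 4: gcd(4, 22) = 2 > 1, not a unit — skip.
g = 5: 5^5 ≡ 1 — hits 1, so not a primitive root.
g = 6: gcd(6, 22) = 2 > 1, not a unit — skip.
g = 7: 7^5 ≡ 21; 7^2 ≡ 5 — none is 1, so 7 is a primitive root.
The smallest primitive root modulo 22 is 7.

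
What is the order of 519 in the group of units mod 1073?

28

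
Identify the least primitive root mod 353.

φ(353) = 353 − 1 = 352 = 2^5 · 11.
Test candidates g = 2, 3, … against the prime factors q ∈ {2, 11} of φ(353): g is a generator iff g^(352/q) ≢ 1 for every such q.
g = 2: 2^176 ≡ 1 — hits 1, so not a primitive root.
g = 3: 3^176 ≡ 352; 3^32 ≡ 140 — none is 1, so 3 is a primitive root.
The smallest primitive root modulo 353 is 3.

3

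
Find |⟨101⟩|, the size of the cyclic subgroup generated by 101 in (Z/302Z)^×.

50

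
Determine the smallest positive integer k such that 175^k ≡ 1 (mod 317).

By Lagrange's theorem, ord_317(175) divides φ(317) = 317 − 1 = 316 = 2^2 · 79.
Divisors of 316: 1, 2, 4, 79, 158, 316.
Test each divisor d:
175^1 ≡ 175 (mod 317)
175^2 ≡ 193 (mod 317)
175^4 ≡ 160 (mod 317)
175^79 ≡ 1 (mod 317) ✓
The smallest such exponent is 79, so the order of 175 is 79.

79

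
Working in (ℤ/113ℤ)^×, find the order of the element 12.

The order of 12 must divide φ(113) = 113 − 1 = 112 = 2^4 · 7.
Divisors of 112: 1, 2, 4, 7, 8, 14, 16, 28, 56, 112.
Check 12^d mod 113 for each divisor in increasing order:
12^1 ≡ 12
12^2 ≡ 31
12^4 ≡ 57
12^7 ≡ 73
12^8 ≡ 85
12^14 ≡ 18
12^16 ≡ 106
12^28 ≡ 98
12^56 ≡ 112
12^112 ≡ 1
Hence ord(12) = 112.

112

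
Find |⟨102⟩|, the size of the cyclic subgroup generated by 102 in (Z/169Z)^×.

The order of 102 must divide φ(169) = φ(13^2) = 13·(13−1) = 156 = 2^2 · 3 · 13.
Divisors of 156: 1, 2, 3, 4, 6, 12, 13, 26, 39, 52, 78, 156.
Evaluate successive powers at the divisors of 156:
102^1 ≡ 102 (mod 169)
102^2 ≡ 95 (mod 169)
102^3 ≡ 57 (mod 169)
102^4 ≡ 68 (mod 169)
102^6 ≡ 38 (mod 169)
102^12 ≡ 92 (mod 169)
102^13 ≡ 89 (mod 169)
102^26 ≡ 147 (mod 169)
102^39 ≡ 70 (mod 169)
102^52 ≡ 146 (mod 169)
102^78 ≡ 168 (mod 169)
102^156 ≡ 1 (mod 169) ✓
Hence ord(102) = 156.

156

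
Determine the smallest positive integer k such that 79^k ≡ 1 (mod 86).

The order of 79 must divide φ(86) = φ(2)·φ(43) = 1·42 = 42 = 2 · 3 · 7.
Divisors of 42: 1, 2, 3, 6, 7, 14, 21, 42.
Compute 79^d (mod 86) for the divisors d until we hit 1:
79^1 ≡ 79 (mod 86)
79^2 ≡ 49 (mod 86)
79^3 ≡ 1 (mod 86) ✓
Therefore the multiplicative order of 79 modulo 86 is 3.

3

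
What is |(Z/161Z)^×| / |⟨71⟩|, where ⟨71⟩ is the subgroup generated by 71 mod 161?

12

Since 71 ∈ (Z/161Z)^×, its order divides φ(161) = φ(7·23) = (7−1)·(23−1) = 6·22 = 132 = 2^2 · 3 · 11.
Divisors of 132: 1, 2, 3, 4, 6, 11, 12, 22, 33, 44, 66, 132.
Compute 71^d (mod 161) for the divisors d until we hit 1:
71^1 ≡ 71 (mod 161)
71^2 ≡ 50 (mod 161)
71^3 ≡ 8 (mod 161)
71^4 ≡ 85 (mod 161)
71^6 ≡ 64 (mod 161)
71^11 ≡ 1 (mod 161) ✓
So ord_161(71) = 11, hence |⟨71⟩| = 11.
The index is φ(161) / ord(71) = 132 / 11 = 12.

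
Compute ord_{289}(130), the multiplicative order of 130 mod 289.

Since 130 ∈ (Z/289Z)^×, its order divides φ(289) = φ(17^2) = 17·(17−1) = 272 = 2^4 · 17.
Divisors of 272: 1, 2, 4, 8, 16, 17, 34, 68, 136, 272.
Check 130^d mod 289 for each divisor in increasing order:
130^1 ≡ 130 (mod 289)
130^2 ≡ 138 (mod 289)
130^4 ≡ 259 (mod 289)
130^8 ≡ 33 (mod 289)
130^16 ≡ 222 (mod 289)
130^17 ≡ 249 (mod 289)
130^34 ≡ 155 (mod 289)
130^68 ≡ 38 (mod 289)
130^136 ≡ 288 (mod 289)
130^272 ≡ 1 (mod 289) ✓
The smallest such exponent is 272, so the order of 130 is 272.

272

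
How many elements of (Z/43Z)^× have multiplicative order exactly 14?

6

φ(43) = 43 − 1 = 42 = 2 · 3 · 7.
Since (Z/43Z)^× is cyclic of order 42, the number of elements of order d is φ(d) when d | 42 and 0 otherwise.
14 = 2 · 7 divides 42, and φ(14) = 6.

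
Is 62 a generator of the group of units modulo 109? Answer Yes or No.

Yes

φ(109) = 109 − 1 = 108 = 2^2 · 3^3.
62 is a primitive root mod 109 iff 62^(φ(109)/q) ≢ 1 for every prime q | φ(109), i.e. q ∈ {2, 3}.
62^54 ≡ 108 (mod 109)  [q = 2: ≢ 1 ✓]
62^36 ≡ 45 (mod 109)  [q = 3: ≢ 1 ✓]
Every test exponent gives a nontrivial residue, hence 62 generates the full group.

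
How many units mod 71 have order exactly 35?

24

φ(71) = 71 − 1 = 70 = 2 · 5 · 7.
Since (Z/71Z)^× is cyclic of order 70, the number of elements of order d is φ(d) when d | 70 and 0 otherwise.
35 = 5 · 7 divides 70, and φ(35) = 24.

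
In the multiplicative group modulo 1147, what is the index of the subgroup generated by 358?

12

Since 358 ∈ (Z/1147Z)^×, its order divides φ(1147) = φ(31·37) = (31−1)·(37−1) = 30·36 = 1080 = 2^3 · 3^3 · 5.
Divisors of 1080: 1, 2, 3, 4, 5, 6, 8, 9, 10, 12, 15, 18, 20, 24, 27, 30, 36, 40, 45, 54, 60, 72, 90, 108, 120, 135, 180, 216, 270, 360, 540, 1080.
Check 358^d mod 1147 for each divisor in increasing order:
358^1 ≡ 358 (mod 1147)
358^2 ≡ 847 (mod 1147)
358^3 ≡ 418 (mod 1147)
358^4 ≡ 534 (mod 1147)
358^5 ≡ 770 (mod 1147)
358^6 ≡ 380 (mod 1147)
358^8 ≡ 700 (mod 1147)
358^9 ≡ 554 (mod 1147)
358^10 ≡ 1048 (mod 1147)
358^12 ≡ 1025 (mod 1147)
358^15 ≡ 619 (mod 1147)
358^18 ≡ 667 (mod 1147)
358^20 ≡ 625 (mod 1147)
358^24 ≡ 1120 (mod 1147)
358^27 ≡ 184 (mod 1147)
358^30 ≡ 63 (mod 1147)
358^36 ≡ 1000 (mod 1147)
358^40 ≡ 645 (mod 1147)
358^45 ≡ 1146 (mod 1147)
358^54 ≡ 593 (mod 1147)
358^60 ≡ 528 (mod 1147)
358^72 ≡ 963 (mod 1147)
358^90 ≡ 1 (mod 1147) ✓
So ord_1147(358) = 90, hence |⟨358⟩| = 90.
The index is φ(1147) / ord(358) = 1080 / 90 = 12.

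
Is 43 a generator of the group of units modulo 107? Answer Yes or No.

Yes

φ(107) = 107 − 1 = 106 = 2 · 53.
Test 43^(106/q) mod 107 for each prime factor q of 106:
43^53 ≡ 106 (mod 107)  [q = 2: ≢ 1 ✓]
43^2 ≡ 30 (mod 107)  [q = 53: ≢ 1 ✓]
Every test exponent gives a nontrivial residue, hence 43 generates the full group.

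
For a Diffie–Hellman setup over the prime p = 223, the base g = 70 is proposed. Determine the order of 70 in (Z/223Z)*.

The order of 70 must divide φ(223) = 223 − 1 = 222 = 2 · 3 · 37.
Divisors of 222: 1, 2, 3, 6, 37, 74, 111, 222.
Test each divisor d:
70^1 ≡ 70 (mod 223)
70^2 ≡ 217 (mod 223)
70^3 ≡ 26 (mod 223)
70^6 ≡ 7 (mod 223)
70^37 ≡ 40 (mod 223)
70^74 ≡ 39 (mod 223)
70^111 ≡ 222 (mod 223)
70^222 ≡ 1 (mod 223) ✓
The smallest such exponent is 222, so the order of 70 is 222.

222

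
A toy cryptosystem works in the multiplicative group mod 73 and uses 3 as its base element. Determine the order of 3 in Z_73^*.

Since 3 ∈ (Z/73Z)^×, its order divides φ(73) = 73 − 1 = 72 = 2^3 · 3^2.
Divisors of 72: 1, 2, 3, 4, 6, 8, 9, 12, 18, 24, 36, 72.
Check 3^d mod 73 for each divisor in increasing order:
3^1 ≡ 3
3^2 ≡ 9
3^3 ≡ 27
3^4 ≡ 8
3^6 ≡ 72
3^8 ≡ 64
3^9 ≡ 46
3^12 ≡ 1
Therefore the multiplicative order of 3 modulo 73 is 12.

12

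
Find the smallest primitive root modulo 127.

φ(127) = 127 − 1 = 126 = 2 · 3^2 · 7.
Test candidates g = 2, 3, … against the prime factors q ∈ {2, 3, 7} of φ(127): g is a generator iff g^(126/q) ≢ 1 for every such q.
g = 2: 2^63 ≡ 1 — hits 1, so not a primitive root.
g = 3: 3^63 ≡ 126; 3^42 ≡ 107; 3^18 ≡ 4 — none is 1, so 3 is a primitive root.
The smallest primitive root modulo 127 is 3.

3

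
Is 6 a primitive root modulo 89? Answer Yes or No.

Yes

φ(89) = 89 − 1 = 88 = 2^3 · 11.
Test 6^(88/q) mod 89 for each prime factor q of 88:
6^44 ≡ 88 (mod 89)  [q = 2: ≢ 1 ✓]
6^8 ≡ 8 (mod 89)  [q = 11: ≢ 1 ✓]
All checks pass, so 6 has order 88 and is a primitive root modulo 89.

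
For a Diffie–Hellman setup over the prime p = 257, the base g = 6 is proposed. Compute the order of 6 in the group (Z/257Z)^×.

256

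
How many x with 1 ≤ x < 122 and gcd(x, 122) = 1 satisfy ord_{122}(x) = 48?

0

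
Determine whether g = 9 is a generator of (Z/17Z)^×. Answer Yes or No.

No

φ(17) = 17 − 1 = 16 = 2^4.
Test 9^(16/q) mod 17 for each prime factor q of 16:
9^8 ≡ 1 (mod 17)  [q = 2: ≡ 1 ✗]
9^8 ≡ 1 shows ord(9) | 8, strictly less than φ(17); not a primitive root.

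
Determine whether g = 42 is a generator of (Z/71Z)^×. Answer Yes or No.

Yes

φ(71) = 71 − 1 = 70 = 2 · 5 · 7.
42 is a primitive root mod 71 iff 42^(φ(71)/q) ≢ 1 for every prime q | φ(71), i.e. q ∈ {2, 5, 7}.
42^35 ≡ 70 (mod 71)  [q = 2: ≢ 1 ✓]
42^14 ≡ 57 (mod 71)  [q = 5: ≢ 1 ✓]
42^10 ≡ 48 (mod 71)  [q = 7: ≢ 1 ✓]
All checks pass, so 42 has order 70 and is a primitive root modulo 71.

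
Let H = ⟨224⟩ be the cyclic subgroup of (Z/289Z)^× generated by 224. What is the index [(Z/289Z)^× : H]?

17

The order of 224 must divide φ(289) = φ(17^2) = 17·(17−1) = 272 = 2^4 · 17.
Divisors of 272: 1, 2, 4, 8, 16, 17, 34, 68, 136, 272.
Compute 224^d (mod 289) for the divisors d until we hit 1:
224^1 ≡ 224
224^2 ≡ 179
224^4 ≡ 251
224^8 ≡ 288
224^16 ≡ 1
So ord_289(224) = 16, hence |⟨224⟩| = 16.
[(Z/289Z)^× : ⟨224⟩] = 272/16 = 17.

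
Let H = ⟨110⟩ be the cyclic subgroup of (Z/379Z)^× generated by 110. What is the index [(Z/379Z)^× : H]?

2

ord(110) | φ(379) = 379 − 1 = 378 = 2 · 3^3 · 7.
Divisors of 378: 1, 2, 3, 6, 7, 9, 14, 18, 21, 27, 42, 54, 63, 126, 189, 378.
Evaluate successive powers at the divisors of 378:
110^1 ≡ 110
110^2 ≡ 351
110^3 ≡ 331
110^6 ≡ 30
110^7 ≡ 268
110^9 ≡ 76
110^14 ≡ 193
110^18 ≡ 91
110^21 ≡ 180
110^27 ≡ 94
110^42 ≡ 185
110^54 ≡ 119
110^63 ≡ 327
110^126 ≡ 51
110^189 ≡ 1
The order of 110 is 189, so the subgroup it generates has 189 elements.
[(Z/379Z)^× : ⟨110⟩] = 378/189 = 2.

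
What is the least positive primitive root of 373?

2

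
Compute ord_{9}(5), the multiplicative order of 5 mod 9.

6

The order of 5 must divide φ(9) = φ(3^2) = 3·(3−1) = 6 = 2 · 3.
Divisors of 6: 1, 2, 3, 6.
Compute 5^d (mod 9) for the divisors d until we hit 1:
5^1 ≡ 5 (mod 9)
5^2 ≡ 7 (mod 9)
5^3 ≡ 8 (mod 9)
5^6 ≡ 1 (mod 9) ✓
The smallest such exponent is 6, so the order of 5 is 6.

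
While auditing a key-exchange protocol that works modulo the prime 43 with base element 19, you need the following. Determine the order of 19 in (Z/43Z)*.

The order of 19 must divide φ(43) = 43 − 1 = 42 = 2 · 3 · 7.
Divisors of 42: 1, 2, 3, 6, 7, 14, 21, 42.
Evaluate successive powers at the divisors of 42:
19^1 ≡ 19 (mod 43)
19^2 ≡ 17 (mod 43)
19^3 ≡ 22 (mod 43)
19^6 ≡ 11 (mod 43)
19^7 ≡ 37 (mod 43)
19^14 ≡ 36 (mod 43)
19^21 ≡ 42 (mod 43)
19^42 ≡ 1 (mod 43) ✓
The smallest such exponent is 42, so the order of 19 is 42.

42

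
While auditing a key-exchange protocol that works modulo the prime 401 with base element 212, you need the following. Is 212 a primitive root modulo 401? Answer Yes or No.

No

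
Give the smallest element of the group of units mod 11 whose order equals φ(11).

φ(11) = 11 − 1 = 10 = 2 · 5.
g is a primitive root iff g^(10/q) ≢ 1 (mod 11) for each prime q ∈ {2, 5}.
g = 2: 2^5 ≡ 10; 2^2 ≡ 4 — none is 1, so 2 is a primitive root.
So 2 is the smallest generator of (Z/11Z)^×.

2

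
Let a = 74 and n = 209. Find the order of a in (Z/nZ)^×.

ord(74) | φ(209) = φ(11·19) = (11−1)·(19−1) = 10·18 = 180 = 2^2 · 3^2 · 5.
Divisors of 180: 1, 2, 3, 4, 5, 6, 9, 10, 12, 15, 18, 20, 30, 36, 45, 60, 90, 180.
Evaluate successive powers at the divisors of 180:
74^1 ≡ 74 (mod 209)
74^2 ≡ 42 (mod 209)
74^3 ≡ 182 (mod 209)
74^4 ≡ 92 (mod 209)
74^5 ≡ 120 (mod 209)
74^6 ≡ 102 (mod 209)
74^9 ≡ 172 (mod 209)
74^10 ≡ 188 (mod 209)
74^12 ≡ 163 (mod 209)
74^15 ≡ 197 (mod 209)
74^18 ≡ 115 (mod 209)
74^20 ≡ 23 (mod 209)
74^30 ≡ 144 (mod 209)
74^36 ≡ 58 (mod 209)
74^45 ≡ 153 (mod 209)
74^60 ≡ 45 (mod 209)
74^90 ≡ 1 (mod 209) ✓
So ord_209(74) = 90.

90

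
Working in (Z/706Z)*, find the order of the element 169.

176

Since 169 ∈ (Z/706Z)^×, its order divides φ(706) = φ(2)·φ(353) = 1·352 = 352 = 2^5 · 11.
Divisors of 352: 1, 2, 4, 8, 11, 16, 22, 32, 44, 88, 176, 352.
Compute 169^d (mod 706) for the divisors d until we hit 1:
169^1 ≡ 169 (mod 706)
169^2 ≡ 321 (mod 706)
169^4 ≡ 671 (mod 706)
169^8 ≡ 519 (mod 706)
169^11 ≡ 657 (mod 706)
169^16 ≡ 375 (mod 706)
169^22 ≡ 283 (mod 706)
169^32 ≡ 131 (mod 706)
169^44 ≡ 311 (mod 706)
169^88 ≡ 705 (mod 706)
169^176 ≡ 1 (mod 706) ✓
The smallest such exponent is 176, so the order of 169 is 176.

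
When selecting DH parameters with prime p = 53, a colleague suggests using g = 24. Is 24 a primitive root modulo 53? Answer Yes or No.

φ(53) = 53 − 1 = 52 = 2^2 · 13.
24 is a primitive root mod 53 iff 24^(φ(53)/q) ≢ 1 for every prime q | φ(53), i.e. q ∈ {2, 13}.
24^26 ≡ 1 (mod 53)  [q = 2: ≡ 1 ✗]
24^4 ≡ 49 (mod 53)  [q = 13: ≢ 1 ✓]
The check at q = 2 fails, so 24 generates a proper subgroup.

No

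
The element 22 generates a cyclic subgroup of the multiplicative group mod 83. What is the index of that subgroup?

By Lagrange's theorem, ord_83(22) divides φ(83) = 83 − 1 = 82 = 2 · 41.
Divisors of 82: 1, 2, 41, 82.
Test each divisor d:
22^1 ≡ 22
22^2 ≡ 69
22^41 ≡ 82
22^82 ≡ 1
Thus |⟨22⟩| = ord(22) = 82.
The index is φ(83) / ord(22) = 82 / 82 = 1.

1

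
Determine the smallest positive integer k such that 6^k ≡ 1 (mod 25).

Since 6 ∈ (Z/25Z)^×, its order divides φ(25) = φ(5^2) = 5·(5−1) = 20 = 2^2 · 5.
Divisors of 20: 1, 2, 4, 5, 10, 20.
Compute 6^d (mod 25) for the divisors d until we hit 1:
6^1 ≡ 6 (mod 25)
6^2 ≡ 11 (mod 25)
6^4 ≡ 21 (mod 25)
6^5 ≡ 1 (mod 25) ✓
Hence ord(6) = 5.

5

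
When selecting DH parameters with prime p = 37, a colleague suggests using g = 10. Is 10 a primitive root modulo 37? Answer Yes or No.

No

φ(37) = 37 − 1 = 36 = 2^2 · 3^2.
Test 10^(36/q) mod 37 for each prime factor q of 36:
10^18 ≡ 1 (mod 37)  [q = 2: ≡ 1 ✗]
10^12 ≡ 1 (mod 37)  [q = 3: ≡ 1 ✗]
10^18 ≡ 1 shows ord(10) | 18, strictly less than φ(37); not a primitive root.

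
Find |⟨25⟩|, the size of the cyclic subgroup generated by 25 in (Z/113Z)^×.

Since 25 ∈ (Z/113Z)^×, its order divides φ(113) = 113 − 1 = 112 = 2^4 · 7.
Divisors of 112: 1, 2, 4, 7, 8, 14, 16, 28, 56, 112.
Test each divisor d:
25^1 ≡ 25
25^2 ≡ 60
25^4 ≡ 97
25^7 ≡ 69
25^8 ≡ 30
25^14 ≡ 15
25^16 ≡ 109
25^28 ≡ 112
25^56 ≡ 1
Therefore the multiplicative order of 25 modulo 113 is 56.

56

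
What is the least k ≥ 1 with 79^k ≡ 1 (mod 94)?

23

By Lagrange's theorem, ord_94(79) divides φ(94) = φ(2)·φ(47) = 1·46 = 46 = 2 · 23.
Divisors of 46: 1, 2, 23, 46.
Test each divisor d:
79^1 ≡ 79 (mod 94)
79^2 ≡ 37 (mod 94)
79^23 ≡ 1 (mod 94) ✓
The smallest such exponent is 23, so the order of 79 is 23.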